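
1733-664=1069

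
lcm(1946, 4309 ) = 60326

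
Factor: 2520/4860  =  14/27 = 2^1*3^( - 3) * 7^1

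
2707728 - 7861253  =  -5153525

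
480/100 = 24/5 = 4.80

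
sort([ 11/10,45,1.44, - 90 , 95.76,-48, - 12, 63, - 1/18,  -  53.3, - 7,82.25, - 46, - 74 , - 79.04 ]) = [ - 90, - 79.04 ,  -  74 , - 53.3 , - 48, - 46,- 12,-7,  -  1/18, 11/10,1.44,45,63 , 82.25,  95.76 ]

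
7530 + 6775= 14305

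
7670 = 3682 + 3988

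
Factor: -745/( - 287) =5^1*7^(-1)*41^( - 1 )*149^1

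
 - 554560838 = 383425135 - 937985973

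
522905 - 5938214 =  -  5415309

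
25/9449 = 25/9449 = 0.00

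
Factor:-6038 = -2^1 * 3019^1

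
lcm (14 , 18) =126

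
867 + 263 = 1130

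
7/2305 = 7/2305 = 0.00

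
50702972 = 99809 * 508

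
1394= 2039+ - 645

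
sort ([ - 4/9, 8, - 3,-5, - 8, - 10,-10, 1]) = [ - 10, - 10, - 8, - 5,  -  3 ,-4/9 , 1,8]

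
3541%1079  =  304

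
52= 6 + 46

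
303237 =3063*99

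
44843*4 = 179372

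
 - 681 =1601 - 2282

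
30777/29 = 1061 + 8/29 = 1061.28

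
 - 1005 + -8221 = -9226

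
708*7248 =5131584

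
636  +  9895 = 10531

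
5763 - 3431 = 2332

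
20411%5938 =2597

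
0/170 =0 = 0.00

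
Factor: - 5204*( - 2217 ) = 11537268 = 2^2*3^1*739^1*1301^1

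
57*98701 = 5625957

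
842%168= 2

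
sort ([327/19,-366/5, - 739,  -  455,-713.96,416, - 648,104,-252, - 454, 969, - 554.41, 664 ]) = [-739, - 713.96, - 648, - 554.41,  -  455,-454, - 252, -366/5,327/19 , 104, 416 , 664, 969 ]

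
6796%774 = 604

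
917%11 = 4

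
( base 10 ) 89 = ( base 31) 2R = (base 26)3B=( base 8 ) 131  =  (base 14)65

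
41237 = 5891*7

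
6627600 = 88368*75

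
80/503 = 80/503  =  0.16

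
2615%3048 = 2615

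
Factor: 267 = 3^1*89^1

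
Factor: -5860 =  -2^2*5^1 * 293^1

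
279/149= 1 + 130/149 = 1.87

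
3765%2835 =930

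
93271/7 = 93271/7 = 13324.43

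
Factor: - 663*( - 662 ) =438906 = 2^1*3^1*13^1*17^1 * 331^1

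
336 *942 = 316512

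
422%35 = 2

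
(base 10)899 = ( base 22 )1ij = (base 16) 383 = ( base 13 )542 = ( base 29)120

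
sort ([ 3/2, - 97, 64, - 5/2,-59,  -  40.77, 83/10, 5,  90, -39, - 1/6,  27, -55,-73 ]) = [ - 97,-73,-59, - 55,-40.77,-39, - 5/2,-1/6,3/2,5, 83/10, 27, 64,90 ]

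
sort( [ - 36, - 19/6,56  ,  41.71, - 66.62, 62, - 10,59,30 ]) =[ - 66.62,-36, - 10, - 19/6, 30, 41.71, 56, 59, 62 ]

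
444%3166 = 444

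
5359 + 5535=10894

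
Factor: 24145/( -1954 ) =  - 2^( - 1 )*  5^1 *11^1 * 439^1*977^( - 1)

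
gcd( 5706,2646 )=18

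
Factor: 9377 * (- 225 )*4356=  - 9190397700 =-2^2*3^4*5^2*11^2*9377^1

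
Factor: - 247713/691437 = -82571^1*230479^(-1 ) = - 82571/230479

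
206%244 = 206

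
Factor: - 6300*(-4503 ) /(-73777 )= - 1493100/3883=-2^2*3^3*5^2*7^1*11^(-1 ) * 79^1 *353^(-1 ) 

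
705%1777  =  705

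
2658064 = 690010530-687352466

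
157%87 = 70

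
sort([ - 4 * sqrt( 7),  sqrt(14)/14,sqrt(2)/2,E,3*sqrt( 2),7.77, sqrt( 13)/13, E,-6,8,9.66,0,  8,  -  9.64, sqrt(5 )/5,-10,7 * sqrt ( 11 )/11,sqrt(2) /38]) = [ -4 * sqrt(7 ), - 10, - 9.64, - 6 , 0,  sqrt(2 ) /38,sqrt (14 ) /14,sqrt ( 13 )/13,sqrt(5 )/5,sqrt ( 2)/2,7*  sqrt (11)/11,E,E,3*sqrt( 2 ),  7.77,8,8 , 9.66]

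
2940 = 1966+974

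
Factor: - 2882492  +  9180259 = 6297767 = 7^1 * 899681^1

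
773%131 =118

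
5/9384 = 5/9384 = 0.00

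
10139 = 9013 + 1126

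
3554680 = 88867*40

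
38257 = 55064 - 16807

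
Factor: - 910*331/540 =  - 2^( - 1)*3^( - 3 )*7^1*13^1*331^1 = - 30121/54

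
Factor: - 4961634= - 2^1*3^1*826939^1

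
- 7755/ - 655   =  11 + 110/131 = 11.84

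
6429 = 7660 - 1231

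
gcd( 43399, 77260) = 1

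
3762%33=0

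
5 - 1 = 4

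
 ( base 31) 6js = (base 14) 247d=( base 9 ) 8672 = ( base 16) 18EF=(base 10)6383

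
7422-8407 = -985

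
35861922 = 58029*618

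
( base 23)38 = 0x4D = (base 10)77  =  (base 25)32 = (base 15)52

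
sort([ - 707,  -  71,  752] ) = [ - 707 , - 71 , 752]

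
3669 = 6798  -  3129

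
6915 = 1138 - -5777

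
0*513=0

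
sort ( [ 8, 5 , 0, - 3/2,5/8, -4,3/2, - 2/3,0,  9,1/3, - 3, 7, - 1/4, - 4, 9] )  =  [ - 4, - 4, - 3,  -  3/2, - 2/3, - 1/4,0, 0,1/3, 5/8,3/2,5,7,8,9  ,  9]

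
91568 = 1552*59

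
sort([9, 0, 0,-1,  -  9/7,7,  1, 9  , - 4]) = [ - 4,  -  9/7, - 1,  0 , 0,1,7 , 9 , 9] 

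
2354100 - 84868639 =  - 82514539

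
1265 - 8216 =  - 6951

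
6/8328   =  1/1388 = 0.00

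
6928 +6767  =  13695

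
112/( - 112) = - 1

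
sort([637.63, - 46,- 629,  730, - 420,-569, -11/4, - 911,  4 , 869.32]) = [  -  911,- 629, - 569,  -  420,-46,- 11/4,4,  637.63,730,  869.32] 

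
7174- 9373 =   -  2199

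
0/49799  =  0 = 0.00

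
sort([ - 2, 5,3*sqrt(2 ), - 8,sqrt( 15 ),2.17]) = [- 8,-2,2.17,  sqrt(15 ), 3*sqrt(2),5] 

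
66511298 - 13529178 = 52982120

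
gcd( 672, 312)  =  24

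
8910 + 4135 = 13045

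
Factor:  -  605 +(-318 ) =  - 13^1*71^1 = -  923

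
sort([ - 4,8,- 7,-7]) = [ - 7, - 7, - 4,8]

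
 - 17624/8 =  - 2203 = - 2203.00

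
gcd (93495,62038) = 1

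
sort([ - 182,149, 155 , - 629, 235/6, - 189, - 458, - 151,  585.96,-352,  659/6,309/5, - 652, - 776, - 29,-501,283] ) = [-776, - 652, - 629, - 501, - 458, - 352, - 189, - 182,-151, - 29,  235/6,  309/5, 659/6, 149,  155, 283,585.96]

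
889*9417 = 8371713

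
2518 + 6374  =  8892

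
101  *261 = 26361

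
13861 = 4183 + 9678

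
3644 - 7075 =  - 3431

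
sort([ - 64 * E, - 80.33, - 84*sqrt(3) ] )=[ - 64*E, - 84*sqrt( 3), - 80.33]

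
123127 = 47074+76053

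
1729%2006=1729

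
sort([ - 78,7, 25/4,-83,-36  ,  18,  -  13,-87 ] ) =[ -87,-83, - 78,-36,  -  13, 25/4, 7,18 ]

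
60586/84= 721  +  11/42 = 721.26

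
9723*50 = 486150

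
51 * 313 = 15963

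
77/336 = 11/48 = 0.23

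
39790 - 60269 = -20479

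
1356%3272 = 1356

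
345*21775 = 7512375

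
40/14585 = 8/2917 = 0.00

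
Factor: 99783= 3^2*11087^1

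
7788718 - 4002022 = 3786696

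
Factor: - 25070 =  - 2^1*5^1*23^1*109^1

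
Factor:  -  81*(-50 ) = 4050 = 2^1*3^4*5^2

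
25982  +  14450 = 40432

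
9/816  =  3/272 = 0.01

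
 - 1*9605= - 9605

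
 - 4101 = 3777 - 7878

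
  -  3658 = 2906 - 6564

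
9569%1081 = 921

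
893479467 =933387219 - 39907752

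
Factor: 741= 3^1*13^1*19^1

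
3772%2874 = 898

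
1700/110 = 170/11 = 15.45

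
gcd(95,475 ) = 95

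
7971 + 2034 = 10005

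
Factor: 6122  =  2^1 * 3061^1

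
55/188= 55/188 = 0.29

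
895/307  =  2 + 281/307 =2.92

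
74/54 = 1+ 10/27 = 1.37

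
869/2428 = 869/2428 = 0.36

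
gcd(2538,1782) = 54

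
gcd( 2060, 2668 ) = 4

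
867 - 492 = 375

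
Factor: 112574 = 2^1  *  7^1*11^1*17^1*43^1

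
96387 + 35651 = 132038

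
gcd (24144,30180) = 6036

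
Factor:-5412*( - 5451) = 2^2*3^2*11^1*23^1*41^1 * 79^1 = 29500812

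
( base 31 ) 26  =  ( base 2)1000100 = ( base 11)62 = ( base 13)53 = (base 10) 68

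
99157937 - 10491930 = 88666007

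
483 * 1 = 483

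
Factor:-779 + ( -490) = -3^3*47^1 = -1269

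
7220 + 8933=16153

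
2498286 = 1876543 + 621743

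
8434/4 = 4217/2 = 2108.50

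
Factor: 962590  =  2^1*5^1*96259^1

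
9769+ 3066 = 12835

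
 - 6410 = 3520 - 9930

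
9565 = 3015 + 6550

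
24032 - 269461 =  - 245429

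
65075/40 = 13015/8=1626.88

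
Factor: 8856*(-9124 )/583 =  - 80802144/583 = - 2^5*3^3 * 11^( - 1) *41^1 * 53^( - 1)*2281^1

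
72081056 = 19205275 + 52875781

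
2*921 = 1842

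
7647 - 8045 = - 398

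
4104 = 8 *513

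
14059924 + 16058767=30118691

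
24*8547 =205128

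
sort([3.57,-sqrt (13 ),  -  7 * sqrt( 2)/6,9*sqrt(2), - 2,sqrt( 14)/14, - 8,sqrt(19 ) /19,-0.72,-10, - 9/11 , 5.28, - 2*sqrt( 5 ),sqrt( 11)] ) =[ - 10, - 8, - 2*sqrt(5), - sqrt( 13 ) , - 2, -7*sqrt ( 2 ) /6, - 9/11 , - 0.72, sqrt( 19 ) /19 , sqrt( 14 ) /14,sqrt( 11 ),3.57, 5.28,9*sqrt( 2 ) ]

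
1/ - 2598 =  - 1 + 2597/2598  =  - 0.00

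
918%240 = 198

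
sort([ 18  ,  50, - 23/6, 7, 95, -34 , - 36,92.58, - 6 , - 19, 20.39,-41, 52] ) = [ - 41, - 36,-34, - 19, - 6, - 23/6,  7 , 18,20.39,  50, 52, 92.58, 95] 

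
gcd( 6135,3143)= 1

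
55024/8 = 6878 = 6878.00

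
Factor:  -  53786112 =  - 2^9 * 3^1*19^2*97^1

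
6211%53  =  10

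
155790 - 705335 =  - 549545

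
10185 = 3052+7133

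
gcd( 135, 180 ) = 45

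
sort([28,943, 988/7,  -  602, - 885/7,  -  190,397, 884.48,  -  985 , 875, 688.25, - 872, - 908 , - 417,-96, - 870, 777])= [ - 985,  -  908, - 872, - 870, - 602, - 417 , - 190, - 885/7,  -  96, 28,988/7,397,688.25, 777,875,884.48,943]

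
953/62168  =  953/62168 = 0.02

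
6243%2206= 1831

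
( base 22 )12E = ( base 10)542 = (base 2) 1000011110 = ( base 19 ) 19A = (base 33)GE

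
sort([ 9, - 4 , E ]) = [ - 4, E, 9]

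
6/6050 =3/3025= 0.00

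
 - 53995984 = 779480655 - 833476639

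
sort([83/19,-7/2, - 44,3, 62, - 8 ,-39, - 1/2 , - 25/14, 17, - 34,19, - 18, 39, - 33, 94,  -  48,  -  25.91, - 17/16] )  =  [ - 48, - 44, - 39,-34,-33, - 25.91, - 18, - 8,  -  7/2, - 25/14, - 17/16, - 1/2,3, 83/19,17, 19,  39 , 62, 94 ]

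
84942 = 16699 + 68243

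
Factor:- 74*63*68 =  - 2^3*3^2*7^1*17^1*37^1 =- 317016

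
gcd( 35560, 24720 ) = 40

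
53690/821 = 65+325/821 = 65.40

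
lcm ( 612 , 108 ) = 1836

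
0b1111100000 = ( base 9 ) 1322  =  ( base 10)992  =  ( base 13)5B4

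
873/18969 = 291/6323 = 0.05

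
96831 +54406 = 151237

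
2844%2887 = 2844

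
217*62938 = 13657546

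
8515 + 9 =8524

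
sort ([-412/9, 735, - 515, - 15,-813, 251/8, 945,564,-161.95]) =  [-813, - 515 ,-161.95,-412/9, - 15 , 251/8, 564, 735 , 945] 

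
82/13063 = 82/13063 = 0.01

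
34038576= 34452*988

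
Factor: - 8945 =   -  5^1 * 1789^1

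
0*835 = 0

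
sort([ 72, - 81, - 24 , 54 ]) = [ - 81 ,-24,54, 72] 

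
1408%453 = 49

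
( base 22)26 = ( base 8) 62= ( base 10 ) 50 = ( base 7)101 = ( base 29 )1l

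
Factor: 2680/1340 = 2^1=2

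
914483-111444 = 803039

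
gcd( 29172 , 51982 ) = 2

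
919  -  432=487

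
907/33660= 907/33660 = 0.03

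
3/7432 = 3/7432= 0.00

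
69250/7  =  69250/7 =9892.86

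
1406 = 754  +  652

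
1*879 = 879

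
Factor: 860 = 2^2 * 5^1*43^1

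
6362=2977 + 3385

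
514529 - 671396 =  - 156867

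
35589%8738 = 637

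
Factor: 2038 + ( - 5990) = -3952 = - 2^4*13^1 * 19^1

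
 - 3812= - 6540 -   -  2728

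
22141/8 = 2767 + 5/8 = 2767.62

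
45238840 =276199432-230960592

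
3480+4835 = 8315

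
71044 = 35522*2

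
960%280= 120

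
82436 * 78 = 6430008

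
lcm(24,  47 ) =1128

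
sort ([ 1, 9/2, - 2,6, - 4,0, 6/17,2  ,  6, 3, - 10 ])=[  -  10, - 4, - 2,0, 6/17, 1,2,3,9/2, 6,6]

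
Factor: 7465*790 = 5897350 = 2^1*5^2* 79^1*1493^1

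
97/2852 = 97/2852 = 0.03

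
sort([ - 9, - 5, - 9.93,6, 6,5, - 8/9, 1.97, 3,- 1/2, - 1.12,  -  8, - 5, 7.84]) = [ - 9.93, - 9, - 8, - 5, - 5, - 1.12, - 8/9, - 1/2,1.97, 3,5, 6, 6,  7.84]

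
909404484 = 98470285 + 810934199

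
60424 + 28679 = 89103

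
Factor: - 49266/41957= - 2^1*3^2 * 7^1*17^1*23^1*41957^( - 1)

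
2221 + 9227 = 11448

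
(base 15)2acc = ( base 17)1EDC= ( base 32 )8V8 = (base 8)21750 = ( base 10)9192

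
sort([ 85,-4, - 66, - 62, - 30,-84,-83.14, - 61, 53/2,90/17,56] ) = [ - 84 , - 83.14, - 66, - 62, - 61, - 30, -4, 90/17, 53/2, 56,85]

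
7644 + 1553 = 9197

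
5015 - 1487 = 3528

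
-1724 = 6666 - 8390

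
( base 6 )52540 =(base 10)7116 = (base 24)c8c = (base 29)8db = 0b1101111001100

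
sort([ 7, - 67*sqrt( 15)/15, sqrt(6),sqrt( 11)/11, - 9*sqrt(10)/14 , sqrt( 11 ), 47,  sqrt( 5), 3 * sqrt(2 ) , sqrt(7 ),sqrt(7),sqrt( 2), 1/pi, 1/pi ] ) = [ - 67*sqrt( 15 )/15, - 9 * sqrt( 10 )/14  ,  sqrt( 11 )/11, 1/pi , 1/pi, sqrt ( 2),sqrt(5),  sqrt(6 ), sqrt( 7),  sqrt( 7 ),  sqrt(11),3*sqrt( 2 ), 7, 47]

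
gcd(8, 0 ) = 8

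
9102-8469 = 633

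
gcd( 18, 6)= 6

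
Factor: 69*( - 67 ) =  - 3^1*23^1*67^1 =- 4623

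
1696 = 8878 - 7182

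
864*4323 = 3735072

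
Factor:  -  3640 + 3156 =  - 484 = - 2^2*11^2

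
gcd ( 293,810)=1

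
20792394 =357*58242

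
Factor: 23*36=2^2 * 3^2 * 23^1 = 828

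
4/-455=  - 4/455 =- 0.01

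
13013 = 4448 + 8565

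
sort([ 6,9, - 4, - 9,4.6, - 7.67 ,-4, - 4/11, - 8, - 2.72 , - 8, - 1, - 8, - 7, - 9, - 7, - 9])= [ - 9, - 9, - 9,-8, - 8, - 8, - 7.67, - 7,  -  7,- 4, - 4, - 2.72, - 1, - 4/11,  4.6,6, 9]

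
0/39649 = 0 = 0.00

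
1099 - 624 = 475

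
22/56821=22/56821 = 0.00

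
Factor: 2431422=2^1*3^2*7^1*23^1  *839^1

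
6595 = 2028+4567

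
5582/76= 2791/38 =73.45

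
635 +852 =1487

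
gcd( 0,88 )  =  88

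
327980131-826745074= -498764943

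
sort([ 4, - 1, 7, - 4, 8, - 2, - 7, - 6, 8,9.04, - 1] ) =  [ - 7, - 6 ,  -  4, - 2,  -  1, - 1, 4, 7,8, 8, 9.04] 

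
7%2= 1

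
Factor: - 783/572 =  - 2^( -2)*3^3*11^( - 1) *13^ ( - 1)*29^1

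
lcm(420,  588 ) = 2940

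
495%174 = 147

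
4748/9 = 4748/9 = 527.56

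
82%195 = 82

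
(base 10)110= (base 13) 86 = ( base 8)156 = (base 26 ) 46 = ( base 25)4a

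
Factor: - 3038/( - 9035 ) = 2^1*5^( - 1 )*7^2 * 13^( - 1)*31^1*139^( - 1 )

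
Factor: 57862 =2^1*7^1*4133^1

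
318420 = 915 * 348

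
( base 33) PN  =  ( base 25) 18N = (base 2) 1101010000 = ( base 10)848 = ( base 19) 26c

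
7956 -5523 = 2433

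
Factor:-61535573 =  - 11^1 * 797^1 * 7019^1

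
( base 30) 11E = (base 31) ue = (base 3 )1021222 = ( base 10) 944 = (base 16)3B0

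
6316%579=526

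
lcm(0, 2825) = 0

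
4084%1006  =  60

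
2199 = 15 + 2184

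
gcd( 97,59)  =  1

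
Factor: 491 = 491^1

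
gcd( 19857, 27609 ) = 3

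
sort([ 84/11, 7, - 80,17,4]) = [ - 80 , 4 , 7,  84/11, 17 ]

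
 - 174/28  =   - 7 + 11/14 = -6.21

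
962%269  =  155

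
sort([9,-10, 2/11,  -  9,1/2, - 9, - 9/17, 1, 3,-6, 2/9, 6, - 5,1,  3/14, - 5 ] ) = [ - 10, - 9,  -  9, - 6, - 5,-5, - 9/17,  2/11,3/14,2/9,1/2,1,1,3,6, 9 ] 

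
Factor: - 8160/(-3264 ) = 2^ ( - 1) * 5^1=5/2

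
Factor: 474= 2^1*3^1 * 79^1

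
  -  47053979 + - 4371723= - 51425702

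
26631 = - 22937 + 49568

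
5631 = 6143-512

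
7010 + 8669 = 15679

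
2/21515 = 2/21515 = 0.00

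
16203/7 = 16203/7 = 2314.71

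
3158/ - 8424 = - 1579/4212 = - 0.37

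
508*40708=20679664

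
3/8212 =3/8212 = 0.00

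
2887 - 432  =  2455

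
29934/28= 14967/14  =  1069.07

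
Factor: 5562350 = 2^1*5^2*53^1*2099^1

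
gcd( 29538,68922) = 9846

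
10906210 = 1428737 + 9477473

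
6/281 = 6/281=0.02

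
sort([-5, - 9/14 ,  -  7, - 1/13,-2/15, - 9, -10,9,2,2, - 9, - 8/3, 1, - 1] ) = [ - 10,  -  9, - 9,-7, - 5, - 8/3, - 1, - 9/14, -2/15, - 1/13,1,2,2,9 ] 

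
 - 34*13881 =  - 471954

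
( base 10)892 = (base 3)1020001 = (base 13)538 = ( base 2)1101111100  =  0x37c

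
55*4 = 220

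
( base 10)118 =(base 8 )166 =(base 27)4A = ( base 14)86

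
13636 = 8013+5623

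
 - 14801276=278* (  -  53242)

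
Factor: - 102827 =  - 31^2*107^1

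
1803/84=21 + 13/28 = 21.46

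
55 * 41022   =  2256210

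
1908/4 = 477 = 477.00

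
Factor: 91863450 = 2^1*3^3*5^2 *7^1 * 9721^1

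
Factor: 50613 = 3^1*16871^1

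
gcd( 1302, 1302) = 1302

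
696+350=1046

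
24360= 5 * 4872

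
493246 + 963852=1457098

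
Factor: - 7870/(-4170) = 3^ (-1)*139^( - 1 )*787^1  =  787/417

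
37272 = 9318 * 4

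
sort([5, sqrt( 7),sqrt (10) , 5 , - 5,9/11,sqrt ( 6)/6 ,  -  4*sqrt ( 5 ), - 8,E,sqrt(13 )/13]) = [  -  4*sqrt( 5),  -  8, - 5,sqrt( 13 ) /13,sqrt (6)/6, 9/11  ,  sqrt ( 7),E,sqrt( 10),5, 5 ] 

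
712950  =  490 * 1455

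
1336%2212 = 1336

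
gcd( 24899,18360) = 1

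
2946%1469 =8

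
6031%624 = 415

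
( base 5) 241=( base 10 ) 71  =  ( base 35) 21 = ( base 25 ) 2l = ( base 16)47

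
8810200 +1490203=10300403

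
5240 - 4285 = 955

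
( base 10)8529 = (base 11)6454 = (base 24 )ej9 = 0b10000101010001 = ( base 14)3173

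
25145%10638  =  3869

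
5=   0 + 5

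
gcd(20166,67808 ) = 2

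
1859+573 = 2432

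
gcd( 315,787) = 1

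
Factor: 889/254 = 7/2 = 2^(-1)*7^1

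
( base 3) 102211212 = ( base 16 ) 21bc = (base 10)8636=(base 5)234021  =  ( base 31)8ui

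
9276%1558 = 1486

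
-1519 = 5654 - 7173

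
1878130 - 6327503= - 4449373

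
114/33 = 3 + 5/11 = 3.45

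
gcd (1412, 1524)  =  4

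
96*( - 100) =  - 9600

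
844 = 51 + 793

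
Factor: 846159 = 3^1*282053^1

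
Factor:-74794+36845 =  - 137^1*277^1 = -  37949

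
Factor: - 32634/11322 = - 7^2  *17^ ( - 1 ) = - 49/17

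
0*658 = 0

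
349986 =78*4487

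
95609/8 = 11951+1/8= 11951.12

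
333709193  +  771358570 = 1105067763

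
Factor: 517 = 11^1*47^1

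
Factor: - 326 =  - 2^1 *163^1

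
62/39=1 + 23/39 = 1.59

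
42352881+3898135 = 46251016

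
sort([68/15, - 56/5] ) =[-56/5,68/15] 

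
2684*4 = 10736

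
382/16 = 23 + 7/8 = 23.88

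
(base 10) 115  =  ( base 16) 73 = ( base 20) 5F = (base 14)83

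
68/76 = 17/19 =0.89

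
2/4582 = 1/2291  =  0.00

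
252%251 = 1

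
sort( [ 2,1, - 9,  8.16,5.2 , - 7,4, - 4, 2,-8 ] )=[ - 9, - 8, - 7, - 4,1, 2, 2, 4,5.2,8.16] 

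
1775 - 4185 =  - 2410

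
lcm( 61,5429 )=5429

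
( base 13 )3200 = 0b1101100010001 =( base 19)103d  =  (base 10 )6929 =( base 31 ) 76g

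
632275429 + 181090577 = 813366006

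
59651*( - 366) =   -  21832266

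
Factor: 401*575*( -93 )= - 21443475  =  - 3^1*5^2*23^1*31^1*401^1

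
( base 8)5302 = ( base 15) C39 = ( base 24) 4II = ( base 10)2754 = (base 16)AC2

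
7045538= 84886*83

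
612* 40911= 25037532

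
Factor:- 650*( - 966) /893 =2^2*3^1*5^2 * 7^1*13^1 * 19^( - 1)*23^1*47^(-1) = 627900/893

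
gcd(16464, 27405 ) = 21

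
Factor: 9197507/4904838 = 2^ ( - 1 )*3^(-2 )*11^1*43^( - 1 )*6337^( - 1 ) * 836137^1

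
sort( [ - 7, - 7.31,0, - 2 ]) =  [ - 7.31, - 7,  -  2, 0 ]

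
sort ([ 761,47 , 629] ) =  [47, 629, 761]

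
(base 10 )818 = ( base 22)1f4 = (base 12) 582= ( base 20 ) 20I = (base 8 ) 1462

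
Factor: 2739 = 3^1 * 11^1*83^1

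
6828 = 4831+1997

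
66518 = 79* 842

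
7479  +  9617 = 17096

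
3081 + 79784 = 82865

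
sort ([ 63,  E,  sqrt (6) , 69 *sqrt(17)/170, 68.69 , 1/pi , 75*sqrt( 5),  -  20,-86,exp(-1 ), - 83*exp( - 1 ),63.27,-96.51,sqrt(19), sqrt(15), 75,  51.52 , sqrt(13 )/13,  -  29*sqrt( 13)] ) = [-29*sqrt(13), - 96.51,-86, - 83 * exp(-1 ),-20,sqrt( 13)/13,1/pi,exp(  -  1),69*sqrt(17 )/170, sqrt( 6 ) , E, sqrt( 15 ), sqrt(19 ), 51.52,63,63.27,68.69,75,75*sqrt(5 )]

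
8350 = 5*1670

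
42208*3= 126624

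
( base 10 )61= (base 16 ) 3d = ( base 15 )41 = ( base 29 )23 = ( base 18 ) 37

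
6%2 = 0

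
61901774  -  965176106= -903274332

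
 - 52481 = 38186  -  90667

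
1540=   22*70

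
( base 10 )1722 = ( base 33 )1J6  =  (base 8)3272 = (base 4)122322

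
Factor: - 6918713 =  - 1009^1 * 6857^1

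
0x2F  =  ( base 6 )115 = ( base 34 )1d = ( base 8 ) 57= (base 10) 47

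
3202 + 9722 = 12924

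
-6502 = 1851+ - 8353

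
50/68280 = 5/6828 = 0.00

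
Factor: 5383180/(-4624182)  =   - 2691590/2312091 = -  2^1*3^(-3)*5^1*11^1*19^(-1)*4507^( -1)*24469^1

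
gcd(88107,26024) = 1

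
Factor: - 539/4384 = -2^(-5 ) *7^2*11^1 * 137^(- 1 )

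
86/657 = 86/657 = 0.13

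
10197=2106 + 8091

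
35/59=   35/59=0.59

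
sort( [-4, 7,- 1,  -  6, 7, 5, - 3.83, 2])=[-6,-4, - 3.83,-1, 2,  5,  7,7]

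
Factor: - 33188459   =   - 19^1*1746761^1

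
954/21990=159/3665 = 0.04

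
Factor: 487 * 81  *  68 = 2^2 * 3^4*17^1*487^1 = 2682396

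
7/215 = 7/215 = 0.03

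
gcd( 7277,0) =7277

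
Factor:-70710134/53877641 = -2^1*11^1  *  17^( - 1)*19^1 * 139^1*1217^1*3169273^(  -  1)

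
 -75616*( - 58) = 4385728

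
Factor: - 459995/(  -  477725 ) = 5^( - 1 )*97^ ( - 1 )*467^1 = 467/485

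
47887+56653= 104540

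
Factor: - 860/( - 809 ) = 2^2*5^1*43^1*809^( - 1 )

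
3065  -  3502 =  - 437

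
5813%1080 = 413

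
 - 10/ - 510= 1/51 =0.02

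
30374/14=15187/7  =  2169.57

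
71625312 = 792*90436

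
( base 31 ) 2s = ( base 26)3c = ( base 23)3L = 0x5a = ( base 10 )90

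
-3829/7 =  - 547 = - 547.00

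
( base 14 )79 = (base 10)107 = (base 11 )98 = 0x6B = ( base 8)153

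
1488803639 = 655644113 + 833159526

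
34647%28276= 6371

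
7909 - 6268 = 1641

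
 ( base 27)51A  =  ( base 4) 321202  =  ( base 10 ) 3682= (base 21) 877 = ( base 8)7142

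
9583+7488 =17071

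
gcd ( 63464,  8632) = 8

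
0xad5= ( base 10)2773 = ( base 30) 32D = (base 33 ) 2I1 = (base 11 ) 20a1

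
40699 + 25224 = 65923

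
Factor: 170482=2^1* 13^1 * 79^1 * 83^1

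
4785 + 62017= 66802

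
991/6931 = 991/6931 = 0.14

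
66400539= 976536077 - 910135538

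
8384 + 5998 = 14382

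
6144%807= 495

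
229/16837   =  229/16837 =0.01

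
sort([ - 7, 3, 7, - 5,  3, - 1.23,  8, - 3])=[ - 7,  -  5,- 3 , - 1.23, 3, 3,7, 8 ]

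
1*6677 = 6677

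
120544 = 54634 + 65910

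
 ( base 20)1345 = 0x2445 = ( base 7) 36033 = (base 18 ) 1abf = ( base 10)9285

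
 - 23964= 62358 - 86322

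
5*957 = 4785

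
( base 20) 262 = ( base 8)1632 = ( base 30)10m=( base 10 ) 922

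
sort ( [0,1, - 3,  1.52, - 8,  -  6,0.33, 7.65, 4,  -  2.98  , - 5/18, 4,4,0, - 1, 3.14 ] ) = [  -  8, - 6 ,  -  3,- 2.98, - 1 , - 5/18,0,0,0.33,1,1.52,3.14, 4 , 4,  4 , 7.65]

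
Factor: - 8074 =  - 2^1*11^1*367^1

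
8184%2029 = 68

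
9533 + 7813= 17346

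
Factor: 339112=2^3 * 19^1*23^1* 97^1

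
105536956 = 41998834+63538122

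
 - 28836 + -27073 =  - 55909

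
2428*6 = 14568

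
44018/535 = 44018/535 = 82.28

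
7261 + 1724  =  8985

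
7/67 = 7/67 = 0.10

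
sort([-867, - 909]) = [ - 909, - 867] 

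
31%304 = 31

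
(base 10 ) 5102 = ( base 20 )cf2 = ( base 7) 20606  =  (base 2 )1001111101110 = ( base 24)8ke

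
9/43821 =1/4869=0.00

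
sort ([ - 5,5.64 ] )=[ - 5,  5.64]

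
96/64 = 3/2 = 1.50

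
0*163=0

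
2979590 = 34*87635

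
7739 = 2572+5167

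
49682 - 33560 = 16122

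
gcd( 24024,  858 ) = 858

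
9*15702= 141318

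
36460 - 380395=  - 343935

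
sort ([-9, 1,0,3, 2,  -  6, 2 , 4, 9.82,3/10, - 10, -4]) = [-10,-9, - 6, - 4, 0 , 3/10 , 1, 2,  2,3,4,9.82 ] 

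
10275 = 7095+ 3180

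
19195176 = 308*62322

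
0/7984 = 0 = 0.00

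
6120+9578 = 15698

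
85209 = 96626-11417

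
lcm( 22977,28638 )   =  1976022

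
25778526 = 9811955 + 15966571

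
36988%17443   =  2102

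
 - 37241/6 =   -  6207 + 1/6  =  - 6206.83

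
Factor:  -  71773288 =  - 2^3*41^1*127^1*1723^1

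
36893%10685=4838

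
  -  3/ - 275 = 3/275 = 0.01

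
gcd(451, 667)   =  1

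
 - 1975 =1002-2977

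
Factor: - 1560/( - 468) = 10/3  =  2^1 * 3^( - 1) * 5^1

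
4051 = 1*4051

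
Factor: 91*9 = 3^2 *7^1*13^1= 819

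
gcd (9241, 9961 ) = 1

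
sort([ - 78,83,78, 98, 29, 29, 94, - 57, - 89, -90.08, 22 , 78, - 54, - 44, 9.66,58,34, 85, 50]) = [-90.08,-89, - 78, - 57,-54,-44,9.66, 22,29, 29,34, 50,58, 78,78,83,85, 94,98] 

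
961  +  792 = 1753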